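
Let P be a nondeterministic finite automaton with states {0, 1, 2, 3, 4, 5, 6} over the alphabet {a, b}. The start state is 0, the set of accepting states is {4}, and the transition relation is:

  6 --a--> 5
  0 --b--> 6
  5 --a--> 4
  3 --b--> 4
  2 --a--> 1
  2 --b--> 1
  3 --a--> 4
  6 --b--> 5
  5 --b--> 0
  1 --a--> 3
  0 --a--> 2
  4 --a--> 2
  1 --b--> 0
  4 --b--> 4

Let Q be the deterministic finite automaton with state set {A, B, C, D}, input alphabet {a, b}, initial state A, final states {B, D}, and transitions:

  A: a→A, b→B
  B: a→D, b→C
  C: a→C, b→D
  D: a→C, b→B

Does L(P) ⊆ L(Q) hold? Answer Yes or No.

The string baa is in L(P) but not in L(Q).
So L(P) ⊄ L(Q).

No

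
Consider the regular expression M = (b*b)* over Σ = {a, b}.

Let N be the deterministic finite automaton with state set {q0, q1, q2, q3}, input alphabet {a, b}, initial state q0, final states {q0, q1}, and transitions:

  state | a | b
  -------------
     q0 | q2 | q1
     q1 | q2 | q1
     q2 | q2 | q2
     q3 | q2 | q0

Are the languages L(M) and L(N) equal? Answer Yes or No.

Converting the expression M to a DFA (subset construction, then merging equivalent states) gives the minimal DFA with states {m0, m1}, start state m0, accepting states {m0} and transitions m0: a→m1, b→m0; m1: a→m1, b→m1.
Exploring the product automaton M × N from the start pair (m0, q0), following both machines on each input symbol, reaches 3 state pairs: (m0, q0), (m1, q2), (m0, q1).
M accepts in {m0} and N accepts in {q0, q1}. In every reachable pair the two components are either both accepting — (m0, q0), (m0, q1) — or both non-accepting, so no string is accepted by exactly one of the machines: L(M) \ L(N) and L(N) \ L(M) are both empty.
Hence every string is accepted by M iff it is accepted by N, and the two languages coincide.

Yes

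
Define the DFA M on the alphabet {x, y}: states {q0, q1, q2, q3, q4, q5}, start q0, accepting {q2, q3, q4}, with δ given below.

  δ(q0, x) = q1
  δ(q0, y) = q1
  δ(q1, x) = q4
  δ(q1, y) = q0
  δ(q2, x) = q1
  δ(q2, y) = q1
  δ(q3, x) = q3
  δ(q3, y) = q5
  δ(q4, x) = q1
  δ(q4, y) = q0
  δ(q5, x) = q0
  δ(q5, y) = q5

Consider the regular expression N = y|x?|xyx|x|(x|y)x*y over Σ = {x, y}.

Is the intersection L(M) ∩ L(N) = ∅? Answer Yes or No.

Yes

Converting the expression N to a DFA (subset construction, then merging equivalent states) gives the minimal DFA with states {n0, n1, n2, n3, n4, n5, n6}, start state n0, accepting states {n0, n1, n2, n4, n5} and transitions n0: x→n1, y→n2; n1: x→n3, y→n4; n2: x→n3, y→n5; n3: x→n3, y→n5; n4: x→n5, y→n6; n5: x→n6, y→n6; n6: x→n6, y→n6.
Exploring the product automaton M × N from the start pair (q0, n0), following both machines on each input symbol, reaches 11 state pairs: (q0, n0), (q1, n1), (q1, n2), (q4, n3), (q0, n4), (q0, n5), (q1, n3), (q1, n5), (q1, n6), (q4, n6), (q0, n6).
M accepts in {q2, q3, q4} and N accepts in {n0, n1, n2, n4, n5}; no reachable pair has both components accepting, so no string drives both machines to acceptance simultaneously and L(M) ∩ L(N) = ∅.
So no string is accepted by both, and the intersection is empty.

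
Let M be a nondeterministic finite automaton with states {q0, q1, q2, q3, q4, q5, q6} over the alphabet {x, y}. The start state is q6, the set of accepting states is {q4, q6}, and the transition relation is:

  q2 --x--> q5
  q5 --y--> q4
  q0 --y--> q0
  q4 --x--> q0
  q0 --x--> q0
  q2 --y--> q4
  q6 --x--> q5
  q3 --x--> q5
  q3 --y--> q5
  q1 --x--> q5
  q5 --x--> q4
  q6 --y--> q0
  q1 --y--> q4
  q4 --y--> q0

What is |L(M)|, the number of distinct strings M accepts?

3

The useful subgraph on states {q4, q5, q6} is acyclic, so L(M) is finite; the longest accepting path visits 3 useful states, giving maximum string length 2.
Counting accepting paths from q6 by length: 1 of length 0, 2 of length 2. Total 3.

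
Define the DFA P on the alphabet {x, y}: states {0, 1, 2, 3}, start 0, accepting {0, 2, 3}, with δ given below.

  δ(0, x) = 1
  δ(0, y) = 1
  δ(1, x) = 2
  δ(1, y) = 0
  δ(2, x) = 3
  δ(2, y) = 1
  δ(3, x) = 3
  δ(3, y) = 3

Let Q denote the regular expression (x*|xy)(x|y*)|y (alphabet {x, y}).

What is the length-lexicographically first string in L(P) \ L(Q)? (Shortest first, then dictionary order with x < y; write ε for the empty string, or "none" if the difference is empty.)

The string yx is accepted by P but not by Q.
No shorter string lies in the difference, and yx is the lexicographically first length-2 string in L(P) \ L(Q).

yx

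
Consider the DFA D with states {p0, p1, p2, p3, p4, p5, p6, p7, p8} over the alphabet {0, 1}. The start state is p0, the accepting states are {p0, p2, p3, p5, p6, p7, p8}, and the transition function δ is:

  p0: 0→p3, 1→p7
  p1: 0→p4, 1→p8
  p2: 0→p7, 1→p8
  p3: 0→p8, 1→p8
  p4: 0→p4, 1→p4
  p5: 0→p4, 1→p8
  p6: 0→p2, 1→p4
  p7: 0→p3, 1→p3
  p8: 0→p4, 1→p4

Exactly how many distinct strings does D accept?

11

The useful subgraph on states {p0, p3, p7, p8} is acyclic, so L(D) is finite; the longest accepting path visits 4 useful states, giving maximum string length 3.
Counting accepting paths from p0 by length: 1 of length 0, 2 of length 1, 4 of length 2, 4 of length 3. Total 11.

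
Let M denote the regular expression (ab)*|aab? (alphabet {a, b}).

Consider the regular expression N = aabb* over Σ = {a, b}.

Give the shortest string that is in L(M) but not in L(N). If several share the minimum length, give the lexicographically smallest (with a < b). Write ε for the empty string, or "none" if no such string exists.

ε

The empty string ε is accepted by M but not by N.
Since ε is the unique shortest string, it is the required witness.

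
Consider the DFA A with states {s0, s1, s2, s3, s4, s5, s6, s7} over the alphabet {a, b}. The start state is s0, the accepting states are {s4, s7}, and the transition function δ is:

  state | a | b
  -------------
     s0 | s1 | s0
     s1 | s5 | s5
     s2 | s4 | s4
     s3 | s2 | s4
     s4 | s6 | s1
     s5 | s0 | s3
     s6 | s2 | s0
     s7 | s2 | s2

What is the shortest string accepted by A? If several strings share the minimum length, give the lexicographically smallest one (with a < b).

aabb

A breadth-first search from s0 reaches an accepting state first via the path s0 → s1 → s5 → s3 → s4 on input aabb.
No string of length < 4 is accepted (BFS exhausts all shorter strings without reaching an accepting state), and aabb is the lexicographically least accepting string of length 4.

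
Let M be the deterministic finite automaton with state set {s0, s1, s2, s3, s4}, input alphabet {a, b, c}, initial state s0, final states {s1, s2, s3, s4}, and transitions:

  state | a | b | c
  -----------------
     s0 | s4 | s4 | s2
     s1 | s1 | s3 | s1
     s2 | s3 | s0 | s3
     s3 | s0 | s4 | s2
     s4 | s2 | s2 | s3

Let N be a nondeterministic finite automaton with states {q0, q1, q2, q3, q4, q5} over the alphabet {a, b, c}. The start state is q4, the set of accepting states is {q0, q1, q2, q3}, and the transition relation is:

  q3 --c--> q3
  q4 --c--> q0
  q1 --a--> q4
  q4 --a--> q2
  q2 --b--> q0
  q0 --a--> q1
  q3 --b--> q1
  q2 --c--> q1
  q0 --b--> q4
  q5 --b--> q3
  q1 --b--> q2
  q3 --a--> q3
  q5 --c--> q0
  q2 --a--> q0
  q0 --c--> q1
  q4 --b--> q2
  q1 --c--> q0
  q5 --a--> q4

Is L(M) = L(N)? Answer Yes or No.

Yes

Exploring the product automaton M × N from the start pair (s0, q4), following both machines on each input symbol, reaches 4 state pairs: (s0, q4), (s4, q2), (s2, q0), (s3, q1).
M accepts in {s1, s2, s3, s4} and N accepts in {q0, q1, q2, q3}. In every reachable pair the two components are either both accepting — (s4, q2), (s2, q0), (s3, q1) — or both non-accepting, so no string is accepted by exactly one of the machines: L(M) \ L(N) and L(N) \ L(M) are both empty.
Hence every string is accepted by M iff it is accepted by N, and the two languages coincide.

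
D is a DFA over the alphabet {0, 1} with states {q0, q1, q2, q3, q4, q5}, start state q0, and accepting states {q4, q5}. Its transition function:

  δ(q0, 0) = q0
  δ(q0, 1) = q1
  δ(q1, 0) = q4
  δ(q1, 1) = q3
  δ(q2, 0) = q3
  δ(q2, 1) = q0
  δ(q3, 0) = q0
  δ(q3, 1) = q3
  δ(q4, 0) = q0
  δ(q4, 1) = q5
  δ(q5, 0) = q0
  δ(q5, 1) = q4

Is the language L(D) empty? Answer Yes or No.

No

The string 10 is accepted: the run q0 → q1 → q4 ends in the accepting state q4.
Since at least one string is accepted, L(D) is not empty.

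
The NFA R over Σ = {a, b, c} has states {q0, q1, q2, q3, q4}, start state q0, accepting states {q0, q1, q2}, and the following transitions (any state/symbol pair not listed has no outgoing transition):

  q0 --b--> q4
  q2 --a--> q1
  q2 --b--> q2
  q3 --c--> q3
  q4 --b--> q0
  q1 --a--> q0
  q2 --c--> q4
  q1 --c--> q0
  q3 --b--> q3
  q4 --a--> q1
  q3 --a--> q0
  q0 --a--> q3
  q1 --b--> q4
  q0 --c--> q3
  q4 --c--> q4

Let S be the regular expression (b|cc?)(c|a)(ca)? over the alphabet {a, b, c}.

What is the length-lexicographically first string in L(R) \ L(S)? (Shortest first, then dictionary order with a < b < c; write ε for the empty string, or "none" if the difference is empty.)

The empty string ε is accepted by R but not by S.
Since ε is the unique shortest string, it is the required witness.

ε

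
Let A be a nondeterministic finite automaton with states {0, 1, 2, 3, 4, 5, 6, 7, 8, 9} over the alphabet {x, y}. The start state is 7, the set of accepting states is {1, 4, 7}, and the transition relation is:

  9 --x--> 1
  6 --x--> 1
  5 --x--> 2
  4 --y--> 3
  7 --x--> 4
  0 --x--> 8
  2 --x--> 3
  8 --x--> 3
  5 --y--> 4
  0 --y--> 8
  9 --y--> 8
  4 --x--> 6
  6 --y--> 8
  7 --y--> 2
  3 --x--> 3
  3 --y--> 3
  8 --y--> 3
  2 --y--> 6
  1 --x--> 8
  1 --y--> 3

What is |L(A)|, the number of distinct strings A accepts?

4

The useful subgraph on states {1, 2, 4, 6, 7} is acyclic, so L(A) is finite; the longest accepting path visits 4 useful states, giving maximum string length 3.
Counting accepting paths from 7 by length: 1 of length 0, 1 of length 1, 2 of length 3. Total 4.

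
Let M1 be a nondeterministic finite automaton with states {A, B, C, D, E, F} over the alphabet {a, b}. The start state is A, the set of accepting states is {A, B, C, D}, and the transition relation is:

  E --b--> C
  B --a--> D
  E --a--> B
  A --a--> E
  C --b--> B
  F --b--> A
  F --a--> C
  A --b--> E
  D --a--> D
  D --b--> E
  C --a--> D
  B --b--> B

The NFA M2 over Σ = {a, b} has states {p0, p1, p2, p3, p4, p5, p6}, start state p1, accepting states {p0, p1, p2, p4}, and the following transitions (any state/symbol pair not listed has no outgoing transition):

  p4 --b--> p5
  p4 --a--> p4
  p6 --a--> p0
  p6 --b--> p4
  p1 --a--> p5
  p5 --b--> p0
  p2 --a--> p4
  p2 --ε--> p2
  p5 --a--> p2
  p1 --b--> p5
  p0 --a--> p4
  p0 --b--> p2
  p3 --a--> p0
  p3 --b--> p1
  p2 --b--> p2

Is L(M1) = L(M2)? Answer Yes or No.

Exploring the product automaton M1 × M2 from the start pair (A, p1), following both machines on each input symbol, reaches 5 state pairs: (A, p1), (E, p5), (B, p2), (C, p0), (D, p4).
M1 accepts in {A, B, C, D} and M2 accepts in {p0, p1, p2, p4}. In every reachable pair the two components are either both accepting — (A, p1), (B, p2), (C, p0), (D, p4) — or both non-accepting, so no string is accepted by exactly one of the machines: L(M1) \ L(M2) and L(M2) \ L(M1) are both empty.
Hence every string is accepted by M1 iff it is accepted by M2, and the two languages coincide.

Yes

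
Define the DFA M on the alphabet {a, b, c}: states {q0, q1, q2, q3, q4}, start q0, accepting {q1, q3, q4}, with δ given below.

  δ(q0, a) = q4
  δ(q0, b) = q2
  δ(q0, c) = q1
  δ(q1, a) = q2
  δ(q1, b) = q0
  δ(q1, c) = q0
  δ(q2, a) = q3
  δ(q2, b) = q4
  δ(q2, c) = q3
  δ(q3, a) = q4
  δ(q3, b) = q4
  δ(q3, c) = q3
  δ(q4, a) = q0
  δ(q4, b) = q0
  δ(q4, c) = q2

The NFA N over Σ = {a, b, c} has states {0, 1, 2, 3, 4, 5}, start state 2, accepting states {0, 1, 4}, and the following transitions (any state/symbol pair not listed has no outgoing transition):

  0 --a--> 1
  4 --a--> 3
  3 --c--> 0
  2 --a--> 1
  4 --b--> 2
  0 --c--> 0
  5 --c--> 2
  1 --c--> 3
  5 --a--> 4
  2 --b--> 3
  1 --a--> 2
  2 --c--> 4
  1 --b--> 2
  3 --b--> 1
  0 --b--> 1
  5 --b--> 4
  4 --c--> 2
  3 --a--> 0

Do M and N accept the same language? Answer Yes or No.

Yes

Exploring the product automaton M × N from the start pair (q0, 2), following both machines on each input symbol, reaches 5 state pairs: (q0, 2), (q4, 1), (q2, 3), (q1, 4), (q3, 0).
M accepts in {q1, q3, q4} and N accepts in {0, 1, 4}. In every reachable pair the two components are either both accepting — (q4, 1), (q1, 4), (q3, 0) — or both non-accepting, so no string is accepted by exactly one of the machines: L(M) \ L(N) and L(N) \ L(M) are both empty.
Hence every string is accepted by M iff it is accepted by N, and the two languages coincide.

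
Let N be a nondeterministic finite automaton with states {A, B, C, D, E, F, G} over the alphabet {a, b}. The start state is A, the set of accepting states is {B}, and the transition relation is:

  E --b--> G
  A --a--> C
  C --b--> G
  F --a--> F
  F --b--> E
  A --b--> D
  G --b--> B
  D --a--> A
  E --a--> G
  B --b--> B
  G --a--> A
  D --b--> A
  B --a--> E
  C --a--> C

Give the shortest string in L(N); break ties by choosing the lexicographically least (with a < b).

abb

A breadth-first search from A reaches an accepting state first via the path A → C → G → B on input abb.
No string of length < 3 is accepted (BFS exhausts all shorter strings without reaching an accepting state), and abb is the lexicographically least accepting string of length 3.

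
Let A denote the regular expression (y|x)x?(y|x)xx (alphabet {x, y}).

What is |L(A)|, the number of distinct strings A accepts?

8

The expression has no Kleene star, so L(A) is finite. Expanding the alternatives gives {xxxx, xyxx, yxxx, yyxx, xxxxx, xxyxx, yxxxx, yxyxx}.
That is 4 of length 4, 4 of length 5: 8 strings in all.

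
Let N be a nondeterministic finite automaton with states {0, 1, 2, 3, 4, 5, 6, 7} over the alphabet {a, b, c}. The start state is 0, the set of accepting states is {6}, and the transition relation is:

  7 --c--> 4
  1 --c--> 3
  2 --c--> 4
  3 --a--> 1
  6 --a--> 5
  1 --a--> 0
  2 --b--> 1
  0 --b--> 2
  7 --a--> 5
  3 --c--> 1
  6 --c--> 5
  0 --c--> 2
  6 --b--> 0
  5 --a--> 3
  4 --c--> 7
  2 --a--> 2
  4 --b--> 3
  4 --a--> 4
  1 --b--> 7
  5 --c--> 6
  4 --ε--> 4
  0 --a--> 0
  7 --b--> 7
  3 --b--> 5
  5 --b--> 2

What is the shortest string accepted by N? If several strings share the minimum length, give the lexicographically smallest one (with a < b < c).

A breadth-first search from 0 reaches an accepting state first via the path 0 → 2 → 1 → 7 → 5 → 6 on input bbbac.
No string of length < 5 is accepted (BFS exhausts all shorter strings without reaching an accepting state), and bbbac is the lexicographically least accepting string of length 5.

bbbac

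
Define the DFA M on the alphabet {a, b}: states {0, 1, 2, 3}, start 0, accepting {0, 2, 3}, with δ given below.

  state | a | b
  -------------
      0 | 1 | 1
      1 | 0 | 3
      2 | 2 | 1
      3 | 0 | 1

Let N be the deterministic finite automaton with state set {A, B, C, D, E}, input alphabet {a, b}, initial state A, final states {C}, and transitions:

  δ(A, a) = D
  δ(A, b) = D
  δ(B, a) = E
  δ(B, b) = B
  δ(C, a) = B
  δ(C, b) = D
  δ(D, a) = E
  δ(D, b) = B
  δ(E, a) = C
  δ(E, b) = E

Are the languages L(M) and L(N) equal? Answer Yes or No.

The empty string ε is accepted by M but rejected by N.
So L(M) ≠ L(N).

No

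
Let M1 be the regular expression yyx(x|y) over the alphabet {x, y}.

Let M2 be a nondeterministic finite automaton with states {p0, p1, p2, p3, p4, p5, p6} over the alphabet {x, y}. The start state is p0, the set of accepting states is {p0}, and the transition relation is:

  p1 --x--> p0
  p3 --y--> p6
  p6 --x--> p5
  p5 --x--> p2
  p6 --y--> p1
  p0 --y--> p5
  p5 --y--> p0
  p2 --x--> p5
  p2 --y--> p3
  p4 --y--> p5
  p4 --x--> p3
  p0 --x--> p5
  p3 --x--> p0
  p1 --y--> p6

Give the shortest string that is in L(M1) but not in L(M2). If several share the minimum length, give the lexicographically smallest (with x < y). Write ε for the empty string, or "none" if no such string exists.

The string yyxx is accepted by M1 but not by M2.
No shorter string lies in the difference, and yyxx is the lexicographically first length-4 string in L(M1) \ L(M2).

yyxx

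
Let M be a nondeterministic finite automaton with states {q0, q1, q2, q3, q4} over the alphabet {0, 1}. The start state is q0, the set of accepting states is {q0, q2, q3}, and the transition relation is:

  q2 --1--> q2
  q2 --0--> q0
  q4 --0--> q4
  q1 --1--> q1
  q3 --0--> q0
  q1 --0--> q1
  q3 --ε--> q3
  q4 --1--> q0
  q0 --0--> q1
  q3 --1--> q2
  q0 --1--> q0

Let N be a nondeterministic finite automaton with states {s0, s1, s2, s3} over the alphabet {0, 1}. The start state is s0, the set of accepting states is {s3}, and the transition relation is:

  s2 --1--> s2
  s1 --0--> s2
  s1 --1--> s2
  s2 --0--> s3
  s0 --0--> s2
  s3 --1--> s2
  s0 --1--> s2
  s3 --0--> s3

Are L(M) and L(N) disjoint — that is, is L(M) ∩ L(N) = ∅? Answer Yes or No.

Exploring the product automaton M × N from the start pair (q0, s0), following both machines on each input symbol, reaches 4 state pairs: (q0, s0), (q1, s2), (q0, s2), (q1, s3).
M accepts in {q0, q2, q3} and N accepts in {s3}; no reachable pair has both components accepting, so no string drives both machines to acceptance simultaneously and L(M) ∩ L(N) = ∅.
So no string is accepted by both, and the intersection is empty.

Yes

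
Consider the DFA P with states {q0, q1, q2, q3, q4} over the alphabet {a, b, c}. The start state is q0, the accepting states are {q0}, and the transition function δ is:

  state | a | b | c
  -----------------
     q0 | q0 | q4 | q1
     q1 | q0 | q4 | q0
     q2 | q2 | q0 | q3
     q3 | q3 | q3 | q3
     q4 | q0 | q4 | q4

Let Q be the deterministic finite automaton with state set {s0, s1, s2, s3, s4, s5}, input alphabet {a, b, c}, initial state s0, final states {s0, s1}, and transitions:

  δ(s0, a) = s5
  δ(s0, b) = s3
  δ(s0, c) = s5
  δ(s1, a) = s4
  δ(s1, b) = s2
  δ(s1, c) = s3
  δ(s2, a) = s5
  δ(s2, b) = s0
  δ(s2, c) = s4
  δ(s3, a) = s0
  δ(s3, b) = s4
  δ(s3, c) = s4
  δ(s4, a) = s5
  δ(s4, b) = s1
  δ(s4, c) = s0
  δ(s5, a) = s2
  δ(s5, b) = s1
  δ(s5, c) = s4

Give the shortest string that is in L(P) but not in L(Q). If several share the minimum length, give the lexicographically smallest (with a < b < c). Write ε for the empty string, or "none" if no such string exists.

a

The string a is accepted by P but not by Q.
No shorter string lies in the difference, and a is the lexicographically first length-1 string in L(P) \ L(Q).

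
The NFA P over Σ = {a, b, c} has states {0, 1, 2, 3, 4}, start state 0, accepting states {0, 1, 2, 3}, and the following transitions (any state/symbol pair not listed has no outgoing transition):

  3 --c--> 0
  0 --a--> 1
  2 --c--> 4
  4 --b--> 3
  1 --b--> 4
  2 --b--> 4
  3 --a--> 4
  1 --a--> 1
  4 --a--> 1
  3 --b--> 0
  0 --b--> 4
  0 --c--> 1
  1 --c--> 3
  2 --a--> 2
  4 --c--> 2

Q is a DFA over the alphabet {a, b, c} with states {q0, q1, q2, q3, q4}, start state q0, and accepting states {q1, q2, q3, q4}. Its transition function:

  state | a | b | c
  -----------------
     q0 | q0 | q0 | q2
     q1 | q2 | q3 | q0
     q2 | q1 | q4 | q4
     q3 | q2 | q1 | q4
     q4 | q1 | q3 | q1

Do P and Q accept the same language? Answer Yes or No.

No

The empty string ε is accepted by P but rejected by Q.
So L(P) ≠ L(Q).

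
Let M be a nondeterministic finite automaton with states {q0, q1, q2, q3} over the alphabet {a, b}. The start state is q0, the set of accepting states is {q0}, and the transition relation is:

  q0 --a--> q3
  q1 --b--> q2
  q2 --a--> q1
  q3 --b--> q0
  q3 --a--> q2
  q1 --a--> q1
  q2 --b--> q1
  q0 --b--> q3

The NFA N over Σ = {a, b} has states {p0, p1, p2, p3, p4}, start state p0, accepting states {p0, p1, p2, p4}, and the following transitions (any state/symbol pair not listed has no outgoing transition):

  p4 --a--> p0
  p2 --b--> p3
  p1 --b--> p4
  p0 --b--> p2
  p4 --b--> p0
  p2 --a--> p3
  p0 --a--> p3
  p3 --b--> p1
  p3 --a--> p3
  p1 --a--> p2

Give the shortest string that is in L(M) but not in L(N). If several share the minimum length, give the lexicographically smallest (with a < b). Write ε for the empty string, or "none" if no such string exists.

The string bb is accepted by M but not by N.
No shorter string lies in the difference, and bb is the lexicographically first length-2 string in L(M) \ L(N).

bb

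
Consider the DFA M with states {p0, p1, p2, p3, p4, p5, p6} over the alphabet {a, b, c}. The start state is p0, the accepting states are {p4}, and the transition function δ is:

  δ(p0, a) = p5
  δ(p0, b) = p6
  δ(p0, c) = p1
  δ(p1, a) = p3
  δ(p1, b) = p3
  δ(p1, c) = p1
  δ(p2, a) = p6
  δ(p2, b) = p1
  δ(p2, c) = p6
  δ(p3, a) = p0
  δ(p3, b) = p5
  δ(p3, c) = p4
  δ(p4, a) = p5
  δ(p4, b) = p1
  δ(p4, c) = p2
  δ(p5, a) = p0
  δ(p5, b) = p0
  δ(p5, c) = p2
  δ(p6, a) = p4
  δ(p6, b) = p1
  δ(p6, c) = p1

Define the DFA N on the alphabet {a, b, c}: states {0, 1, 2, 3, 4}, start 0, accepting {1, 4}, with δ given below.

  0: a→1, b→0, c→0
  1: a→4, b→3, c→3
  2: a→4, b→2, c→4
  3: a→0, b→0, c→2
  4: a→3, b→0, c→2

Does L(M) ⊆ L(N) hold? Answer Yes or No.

No

The string cac is in L(M) but not in L(N).
So L(M) ⊄ L(N).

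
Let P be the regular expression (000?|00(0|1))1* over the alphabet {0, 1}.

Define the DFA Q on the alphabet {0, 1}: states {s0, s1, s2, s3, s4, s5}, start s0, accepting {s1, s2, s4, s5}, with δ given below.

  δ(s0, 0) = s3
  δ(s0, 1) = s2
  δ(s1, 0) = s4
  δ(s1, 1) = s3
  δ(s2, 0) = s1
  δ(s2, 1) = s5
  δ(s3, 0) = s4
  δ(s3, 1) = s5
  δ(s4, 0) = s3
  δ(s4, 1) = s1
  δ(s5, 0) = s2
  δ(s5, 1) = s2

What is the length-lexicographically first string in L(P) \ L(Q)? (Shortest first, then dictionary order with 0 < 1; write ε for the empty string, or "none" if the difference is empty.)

The string 000 is accepted by P but not by Q.
No shorter string lies in the difference, and 000 is the lexicographically first length-3 string in L(P) \ L(Q).

000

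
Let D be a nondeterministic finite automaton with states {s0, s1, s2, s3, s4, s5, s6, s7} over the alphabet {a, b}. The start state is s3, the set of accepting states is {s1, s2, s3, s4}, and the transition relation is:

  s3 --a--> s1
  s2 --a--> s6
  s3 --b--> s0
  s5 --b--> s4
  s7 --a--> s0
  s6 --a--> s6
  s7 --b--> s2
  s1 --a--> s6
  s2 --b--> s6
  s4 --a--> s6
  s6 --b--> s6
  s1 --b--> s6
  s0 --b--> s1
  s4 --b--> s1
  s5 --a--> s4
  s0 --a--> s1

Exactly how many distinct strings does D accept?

4

The useful subgraph on states {s0, s1, s3} is acyclic, so L(D) is finite; the longest accepting path visits 3 useful states, giving maximum string length 2.
Counting accepting paths from s3 by length: 1 of length 0, 1 of length 1, 2 of length 2. Total 4.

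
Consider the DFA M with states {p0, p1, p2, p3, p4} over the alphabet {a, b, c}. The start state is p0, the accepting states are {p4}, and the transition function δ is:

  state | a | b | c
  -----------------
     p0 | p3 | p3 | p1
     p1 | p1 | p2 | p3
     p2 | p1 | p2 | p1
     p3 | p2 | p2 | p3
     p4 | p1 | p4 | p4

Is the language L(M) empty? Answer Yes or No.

The states reachable from the start state are {p0, p1, p2, p3}.
None of the accepting states {p4} is reachable, so no string is accepted and L(M) = ∅.

Yes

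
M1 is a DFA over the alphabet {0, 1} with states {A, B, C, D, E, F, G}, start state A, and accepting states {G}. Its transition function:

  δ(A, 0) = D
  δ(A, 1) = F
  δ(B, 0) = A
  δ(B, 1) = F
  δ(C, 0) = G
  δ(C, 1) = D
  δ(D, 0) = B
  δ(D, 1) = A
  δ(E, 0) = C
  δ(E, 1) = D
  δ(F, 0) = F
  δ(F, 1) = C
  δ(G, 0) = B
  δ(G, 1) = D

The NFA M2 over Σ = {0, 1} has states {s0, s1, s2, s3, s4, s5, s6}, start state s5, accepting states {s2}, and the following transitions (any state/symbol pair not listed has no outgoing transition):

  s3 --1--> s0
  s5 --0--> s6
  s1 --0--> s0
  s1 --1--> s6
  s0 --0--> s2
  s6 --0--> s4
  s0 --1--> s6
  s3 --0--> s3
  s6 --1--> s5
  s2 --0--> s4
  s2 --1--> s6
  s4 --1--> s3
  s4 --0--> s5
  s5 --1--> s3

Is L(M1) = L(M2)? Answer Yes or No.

Exploring the product automaton M1 × M2 from the start pair (A, s5), following both machines on each input symbol, reaches 6 state pairs: (A, s5), (D, s6), (F, s3), (B, s4), (C, s0), (G, s2).
M1 accepts in {G} and M2 accepts in {s2}. In every reachable pair the two components are either both accepting — (G, s2) — or both non-accepting, so no string is accepted by exactly one of the machines: L(M1) \ L(M2) and L(M2) \ L(M1) are both empty.
Hence every string is accepted by M1 iff it is accepted by M2, and the two languages coincide.

Yes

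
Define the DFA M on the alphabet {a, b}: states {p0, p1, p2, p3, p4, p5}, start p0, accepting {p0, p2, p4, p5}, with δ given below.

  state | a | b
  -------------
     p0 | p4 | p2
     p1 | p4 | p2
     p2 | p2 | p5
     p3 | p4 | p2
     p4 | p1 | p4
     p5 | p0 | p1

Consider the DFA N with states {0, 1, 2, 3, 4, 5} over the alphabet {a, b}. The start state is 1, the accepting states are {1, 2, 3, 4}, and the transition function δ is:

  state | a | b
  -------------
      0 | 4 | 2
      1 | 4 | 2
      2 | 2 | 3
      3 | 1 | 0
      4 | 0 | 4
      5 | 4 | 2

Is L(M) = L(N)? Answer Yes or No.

Exploring the product automaton M × N from the start pair (p0, 1), following both machines on each input symbol, reaches 5 state pairs: (p0, 1), (p4, 4), (p2, 2), (p1, 0), (p5, 3).
M accepts in {p0, p2, p4, p5} and N accepts in {1, 2, 3, 4}. In every reachable pair the two components are either both accepting — (p0, 1), (p4, 4), (p2, 2), (p5, 3) — or both non-accepting, so no string is accepted by exactly one of the machines: L(M) \ L(N) and L(N) \ L(M) are both empty.
Hence every string is accepted by M iff it is accepted by N, and the two languages coincide.

Yes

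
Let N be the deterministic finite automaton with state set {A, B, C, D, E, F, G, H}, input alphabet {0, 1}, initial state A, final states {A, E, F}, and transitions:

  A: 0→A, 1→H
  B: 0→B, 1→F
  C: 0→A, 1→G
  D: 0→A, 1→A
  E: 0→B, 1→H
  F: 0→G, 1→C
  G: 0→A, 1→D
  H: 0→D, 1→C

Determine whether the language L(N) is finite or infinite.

State A is reachable from the start and can reach an accepting state, and it lies on the cycle A → A.
Traversing that cycle any number of times yields accepted strings of unbounded length, so the language is infinite.

infinite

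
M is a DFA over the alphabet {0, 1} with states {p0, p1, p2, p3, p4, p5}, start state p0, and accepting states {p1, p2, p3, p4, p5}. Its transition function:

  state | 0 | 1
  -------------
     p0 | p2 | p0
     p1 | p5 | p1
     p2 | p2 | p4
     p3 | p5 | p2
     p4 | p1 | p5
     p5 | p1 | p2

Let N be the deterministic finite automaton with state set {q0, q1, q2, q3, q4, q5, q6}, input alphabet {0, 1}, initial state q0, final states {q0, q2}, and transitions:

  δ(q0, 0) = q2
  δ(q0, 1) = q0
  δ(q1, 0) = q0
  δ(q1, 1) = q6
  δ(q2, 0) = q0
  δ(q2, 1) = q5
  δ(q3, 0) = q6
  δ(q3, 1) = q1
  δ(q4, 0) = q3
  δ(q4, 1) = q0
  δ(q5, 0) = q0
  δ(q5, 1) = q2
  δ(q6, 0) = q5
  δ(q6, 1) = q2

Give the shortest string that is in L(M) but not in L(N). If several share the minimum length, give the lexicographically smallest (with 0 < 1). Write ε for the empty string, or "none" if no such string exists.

The string 01 is accepted by M but not by N.
No shorter string lies in the difference, and 01 is the lexicographically first length-2 string in L(M) \ L(N).

01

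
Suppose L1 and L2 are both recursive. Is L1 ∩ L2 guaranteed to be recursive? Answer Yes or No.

Run both deciders on the input and accept iff both accept; the combined machine always halts.
So the recursive languages are closed under intersection.

Yes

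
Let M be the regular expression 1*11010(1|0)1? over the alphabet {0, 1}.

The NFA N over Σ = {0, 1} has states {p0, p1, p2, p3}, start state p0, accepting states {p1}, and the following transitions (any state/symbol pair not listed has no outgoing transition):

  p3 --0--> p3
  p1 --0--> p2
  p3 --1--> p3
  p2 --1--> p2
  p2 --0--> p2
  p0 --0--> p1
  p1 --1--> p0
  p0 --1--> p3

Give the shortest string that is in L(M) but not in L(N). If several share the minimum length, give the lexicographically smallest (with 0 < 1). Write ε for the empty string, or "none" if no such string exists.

The string 110100 is accepted by M but not by N.
No shorter string lies in the difference, and 110100 is the lexicographically first length-6 string in L(M) \ L(N).

110100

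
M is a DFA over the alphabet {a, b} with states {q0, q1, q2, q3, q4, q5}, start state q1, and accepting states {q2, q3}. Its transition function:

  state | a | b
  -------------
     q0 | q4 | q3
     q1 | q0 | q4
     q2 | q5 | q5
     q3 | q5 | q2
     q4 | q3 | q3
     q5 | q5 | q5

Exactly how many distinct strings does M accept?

10

The useful subgraph on states {q0, q1, q2, q3, q4} is acyclic, so L(M) is finite; the longest accepting path visits 5 useful states, giving maximum string length 4.
Counting accepting paths from q1 by length: 3 of length 2, 5 of length 3, 2 of length 4. Total 10.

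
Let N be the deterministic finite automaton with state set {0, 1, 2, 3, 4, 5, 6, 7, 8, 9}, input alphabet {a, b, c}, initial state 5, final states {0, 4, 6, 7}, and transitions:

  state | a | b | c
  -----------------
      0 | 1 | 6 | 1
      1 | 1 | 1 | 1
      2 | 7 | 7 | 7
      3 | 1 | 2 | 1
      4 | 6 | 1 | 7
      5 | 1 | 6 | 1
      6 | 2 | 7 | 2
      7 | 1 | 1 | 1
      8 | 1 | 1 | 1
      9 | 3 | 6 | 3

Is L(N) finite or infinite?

finite

The useful states (reachable from 5 and able to reach an accepting state) are {2, 5, 6, 7}.
Restricted to these states the transition graph has no cycle, so every accepting path has bounded length and L is finite.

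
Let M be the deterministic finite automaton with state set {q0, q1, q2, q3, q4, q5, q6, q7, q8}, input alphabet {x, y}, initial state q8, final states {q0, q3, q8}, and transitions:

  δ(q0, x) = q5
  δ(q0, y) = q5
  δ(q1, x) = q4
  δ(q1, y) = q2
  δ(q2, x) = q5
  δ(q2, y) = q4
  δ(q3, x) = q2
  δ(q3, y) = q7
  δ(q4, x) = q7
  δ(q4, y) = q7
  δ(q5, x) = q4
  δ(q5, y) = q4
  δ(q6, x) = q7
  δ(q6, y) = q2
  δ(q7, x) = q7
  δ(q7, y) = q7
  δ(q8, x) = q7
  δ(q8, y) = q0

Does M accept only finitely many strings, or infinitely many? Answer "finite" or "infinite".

finite

The useful states (reachable from q8 and able to reach an accepting state) are {q0, q8}.
Restricted to these states the transition graph has no cycle, so every accepting path has bounded length and L is finite.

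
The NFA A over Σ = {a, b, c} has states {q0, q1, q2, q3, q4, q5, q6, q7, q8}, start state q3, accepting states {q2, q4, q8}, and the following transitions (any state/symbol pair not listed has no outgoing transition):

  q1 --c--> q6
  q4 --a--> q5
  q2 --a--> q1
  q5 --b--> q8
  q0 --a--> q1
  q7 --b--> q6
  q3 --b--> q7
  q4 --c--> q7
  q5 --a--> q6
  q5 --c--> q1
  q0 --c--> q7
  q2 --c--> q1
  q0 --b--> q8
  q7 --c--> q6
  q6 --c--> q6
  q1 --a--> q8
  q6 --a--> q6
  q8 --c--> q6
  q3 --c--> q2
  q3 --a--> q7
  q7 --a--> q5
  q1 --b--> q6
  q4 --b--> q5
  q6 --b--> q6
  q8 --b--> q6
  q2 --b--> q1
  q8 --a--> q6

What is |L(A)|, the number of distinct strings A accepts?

8

The useful subgraph on states {q1, q2, q3, q5, q7, q8} is acyclic, so L(A) is finite; the longest accepting path visits 5 useful states, giving maximum string length 4.
Counting accepting paths from q3 by length: 1 of length 1, 5 of length 3, 2 of length 4. Total 8.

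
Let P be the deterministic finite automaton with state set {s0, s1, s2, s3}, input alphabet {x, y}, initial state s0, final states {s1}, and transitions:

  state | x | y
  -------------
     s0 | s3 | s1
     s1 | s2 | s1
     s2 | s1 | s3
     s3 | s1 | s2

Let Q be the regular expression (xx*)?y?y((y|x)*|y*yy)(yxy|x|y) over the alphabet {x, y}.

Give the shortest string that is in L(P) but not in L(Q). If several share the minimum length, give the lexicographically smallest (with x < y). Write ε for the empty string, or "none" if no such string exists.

The string y is accepted by P but not by Q.
No shorter string lies in the difference, and y is the lexicographically first length-1 string in L(P) \ L(Q).

y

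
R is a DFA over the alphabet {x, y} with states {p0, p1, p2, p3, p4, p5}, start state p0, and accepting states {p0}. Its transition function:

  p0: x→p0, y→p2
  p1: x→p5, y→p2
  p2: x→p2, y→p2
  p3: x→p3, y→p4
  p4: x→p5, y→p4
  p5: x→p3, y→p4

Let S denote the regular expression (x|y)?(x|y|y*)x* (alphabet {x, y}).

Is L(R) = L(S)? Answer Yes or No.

The string y is accepted by S but rejected by R.
So L(R) ≠ L(S).

No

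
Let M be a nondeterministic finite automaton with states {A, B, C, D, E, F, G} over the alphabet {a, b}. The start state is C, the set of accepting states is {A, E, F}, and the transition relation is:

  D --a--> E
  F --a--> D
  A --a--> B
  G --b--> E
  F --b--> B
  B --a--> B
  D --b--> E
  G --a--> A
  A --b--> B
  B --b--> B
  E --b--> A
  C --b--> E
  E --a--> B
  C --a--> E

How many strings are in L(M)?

4

The useful subgraph on states {A, C, E} is acyclic, so L(M) is finite; the longest accepting path visits 3 useful states, giving maximum string length 2.
Counting accepting paths from C by length: 2 of length 1, 2 of length 2. Total 4.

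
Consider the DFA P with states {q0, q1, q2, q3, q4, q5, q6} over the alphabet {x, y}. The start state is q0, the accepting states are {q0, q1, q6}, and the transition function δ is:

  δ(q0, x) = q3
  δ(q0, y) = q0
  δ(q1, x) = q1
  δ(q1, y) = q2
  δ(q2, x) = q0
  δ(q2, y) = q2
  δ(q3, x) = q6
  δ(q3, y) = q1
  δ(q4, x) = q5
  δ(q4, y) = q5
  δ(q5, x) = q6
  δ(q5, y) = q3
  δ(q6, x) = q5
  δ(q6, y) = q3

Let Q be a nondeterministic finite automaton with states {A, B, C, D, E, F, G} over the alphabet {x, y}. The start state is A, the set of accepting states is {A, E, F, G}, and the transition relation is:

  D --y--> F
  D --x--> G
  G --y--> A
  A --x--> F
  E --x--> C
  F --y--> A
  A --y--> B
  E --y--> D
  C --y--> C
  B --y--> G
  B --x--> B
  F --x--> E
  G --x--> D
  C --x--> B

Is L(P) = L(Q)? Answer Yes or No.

No

The string y is accepted by P but rejected by Q.
So L(P) ≠ L(Q).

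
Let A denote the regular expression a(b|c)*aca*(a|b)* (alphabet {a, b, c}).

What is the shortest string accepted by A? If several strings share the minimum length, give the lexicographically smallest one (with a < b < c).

By inspection of the expression, no string of length less than 3 matches, and aac is the lexicographically first match of length 3.

aac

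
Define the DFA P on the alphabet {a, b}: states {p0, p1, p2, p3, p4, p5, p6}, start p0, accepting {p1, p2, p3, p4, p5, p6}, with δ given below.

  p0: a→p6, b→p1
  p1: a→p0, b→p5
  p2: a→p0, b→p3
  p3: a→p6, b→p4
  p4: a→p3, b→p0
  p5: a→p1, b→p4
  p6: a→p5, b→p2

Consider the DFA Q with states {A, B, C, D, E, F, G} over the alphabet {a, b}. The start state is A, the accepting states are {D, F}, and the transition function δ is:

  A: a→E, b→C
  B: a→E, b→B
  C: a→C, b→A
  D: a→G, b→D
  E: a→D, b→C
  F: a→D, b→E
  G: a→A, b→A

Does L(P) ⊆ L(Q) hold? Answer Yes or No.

The string a is in L(P) but not in L(Q).
So L(P) ⊄ L(Q).

No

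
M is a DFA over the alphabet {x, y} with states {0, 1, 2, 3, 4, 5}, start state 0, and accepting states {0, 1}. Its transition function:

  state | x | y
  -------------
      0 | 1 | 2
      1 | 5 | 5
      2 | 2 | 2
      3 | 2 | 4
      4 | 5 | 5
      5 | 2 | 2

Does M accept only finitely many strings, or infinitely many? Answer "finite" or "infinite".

finite

The useful states (reachable from 0 and able to reach an accepting state) are {0, 1}.
Restricted to these states the transition graph has no cycle, so every accepting path has bounded length and L is finite.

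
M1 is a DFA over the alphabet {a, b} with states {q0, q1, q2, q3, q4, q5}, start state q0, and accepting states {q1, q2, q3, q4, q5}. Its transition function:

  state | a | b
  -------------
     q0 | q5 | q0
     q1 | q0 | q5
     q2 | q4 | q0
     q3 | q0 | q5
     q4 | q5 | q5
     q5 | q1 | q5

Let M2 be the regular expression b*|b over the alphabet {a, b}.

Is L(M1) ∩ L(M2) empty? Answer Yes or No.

Yes

Converting the expression M2 to a DFA (subset construction, then merging equivalent states) gives the minimal DFA with states {r0, r1}, start state r0, accepting states {r0} and transitions r0: a→r1, b→r0; r1: a→r1, b→r1.
Exploring the product automaton M1 × M2 from the start pair (q0, r0), following both machines on each input symbol, reaches 4 state pairs: (q0, r0), (q5, r1), (q1, r1), (q0, r1).
M1 accepts in {q1, q2, q3, q4, q5} and M2 accepts in {r0}; no reachable pair has both components accepting, so no string drives both machines to acceptance simultaneously and L(M1) ∩ L(M2) = ∅.
So no string is accepted by both, and the intersection is empty.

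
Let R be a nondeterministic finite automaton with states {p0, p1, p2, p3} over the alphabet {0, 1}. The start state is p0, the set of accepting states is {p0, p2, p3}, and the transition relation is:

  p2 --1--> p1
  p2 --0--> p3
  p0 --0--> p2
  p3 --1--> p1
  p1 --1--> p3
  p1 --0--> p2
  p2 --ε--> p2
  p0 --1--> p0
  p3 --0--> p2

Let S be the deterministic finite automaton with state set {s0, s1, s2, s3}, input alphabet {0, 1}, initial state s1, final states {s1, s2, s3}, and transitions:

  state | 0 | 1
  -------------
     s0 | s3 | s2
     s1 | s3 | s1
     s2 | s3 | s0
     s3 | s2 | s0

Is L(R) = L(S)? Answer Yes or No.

Yes

Exploring the product automaton R × S from the start pair (p0, s1), following both machines on each input symbol, reaches 4 state pairs: (p0, s1), (p2, s3), (p3, s2), (p1, s0).
R accepts in {p0, p2, p3} and S accepts in {s1, s2, s3}. In every reachable pair the two components are either both accepting — (p0, s1), (p2, s3), (p3, s2) — or both non-accepting, so no string is accepted by exactly one of the machines: L(R) \ L(S) and L(S) \ L(R) are both empty.
Hence every string is accepted by R iff it is accepted by S, and the two languages coincide.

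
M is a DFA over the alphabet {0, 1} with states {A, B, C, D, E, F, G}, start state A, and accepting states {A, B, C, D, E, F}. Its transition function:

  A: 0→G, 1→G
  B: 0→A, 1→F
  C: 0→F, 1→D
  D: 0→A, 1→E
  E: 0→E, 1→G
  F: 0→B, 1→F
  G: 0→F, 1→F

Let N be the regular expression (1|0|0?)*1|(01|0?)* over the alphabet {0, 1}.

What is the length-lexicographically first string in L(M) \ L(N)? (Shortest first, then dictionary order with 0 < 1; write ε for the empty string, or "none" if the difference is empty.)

10

The string 10 is accepted by M but not by N.
No shorter string lies in the difference, and 10 is the lexicographically first length-2 string in L(M) \ L(N).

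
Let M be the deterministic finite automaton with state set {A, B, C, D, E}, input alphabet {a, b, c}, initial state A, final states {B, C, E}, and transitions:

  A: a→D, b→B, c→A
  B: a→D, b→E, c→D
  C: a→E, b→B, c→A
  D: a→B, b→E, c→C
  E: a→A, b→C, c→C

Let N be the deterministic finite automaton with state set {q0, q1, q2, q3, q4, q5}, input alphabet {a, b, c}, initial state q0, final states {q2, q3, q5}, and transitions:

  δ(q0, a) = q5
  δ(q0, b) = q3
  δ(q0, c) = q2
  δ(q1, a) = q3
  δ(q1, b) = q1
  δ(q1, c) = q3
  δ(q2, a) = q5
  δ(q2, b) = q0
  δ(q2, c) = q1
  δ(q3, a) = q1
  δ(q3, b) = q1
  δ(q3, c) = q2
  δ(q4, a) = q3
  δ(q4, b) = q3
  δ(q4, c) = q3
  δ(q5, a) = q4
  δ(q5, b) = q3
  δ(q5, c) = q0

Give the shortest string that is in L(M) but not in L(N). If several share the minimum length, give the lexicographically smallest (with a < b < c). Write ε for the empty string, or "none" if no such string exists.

aa

The string aa is accepted by M but not by N.
No shorter string lies in the difference, and aa is the lexicographically first length-2 string in L(M) \ L(N).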